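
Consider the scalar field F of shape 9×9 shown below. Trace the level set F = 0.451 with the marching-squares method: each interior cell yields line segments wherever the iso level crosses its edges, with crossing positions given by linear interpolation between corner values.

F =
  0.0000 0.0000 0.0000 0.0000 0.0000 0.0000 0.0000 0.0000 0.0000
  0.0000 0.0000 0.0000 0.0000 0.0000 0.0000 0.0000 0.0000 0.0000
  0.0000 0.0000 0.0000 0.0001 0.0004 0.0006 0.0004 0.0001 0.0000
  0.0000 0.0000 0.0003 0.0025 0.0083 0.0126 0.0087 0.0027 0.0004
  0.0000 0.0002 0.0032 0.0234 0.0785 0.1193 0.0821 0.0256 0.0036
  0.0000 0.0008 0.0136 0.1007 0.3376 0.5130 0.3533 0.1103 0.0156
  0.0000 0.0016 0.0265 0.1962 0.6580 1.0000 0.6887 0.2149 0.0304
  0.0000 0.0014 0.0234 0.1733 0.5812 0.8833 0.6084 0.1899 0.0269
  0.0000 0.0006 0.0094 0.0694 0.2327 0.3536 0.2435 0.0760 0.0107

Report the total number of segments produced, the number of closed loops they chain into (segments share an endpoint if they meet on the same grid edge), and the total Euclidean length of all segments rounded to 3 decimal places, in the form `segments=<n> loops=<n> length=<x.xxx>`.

segments=12 loops=1 length=9.120

cell (4,4): code 0100 → (4.843,5.000)–(5.000,4.647)
cell (4,5): code 1000 → (5.000,5.388)–(4.843,5.000)
cell (5,3): code 0100 → (5.354,4.000)–(6.000,3.552)
cell (5,4): code 1110 → (5.000,4.647)–(5.354,4.000)
cell (5,5): code 1101 → (5.291,6.000)–(5.000,5.388)
cell (5,6): code 1000 → (6.000,6.502)–(5.291,6.000)
cell (6,3): code 0110 → (6.000,3.552)–(7.000,3.681)
cell (6,6): code 1001 → (7.000,6.376)–(6.000,6.502)
cell (7,3): code 0010 → (7.000,3.681)–(7.374,4.000)
cell (7,4): code 0011 → (7.374,4.000)–(7.816,5.000)
cell (7,5): code 0011 → (7.816,5.000)–(7.431,6.000)
cell (7,6): code 0001 → (7.431,6.000)–(7.000,6.376)
total: 12 segments, chained into 1 closed loop(s), length Σ = 9.120049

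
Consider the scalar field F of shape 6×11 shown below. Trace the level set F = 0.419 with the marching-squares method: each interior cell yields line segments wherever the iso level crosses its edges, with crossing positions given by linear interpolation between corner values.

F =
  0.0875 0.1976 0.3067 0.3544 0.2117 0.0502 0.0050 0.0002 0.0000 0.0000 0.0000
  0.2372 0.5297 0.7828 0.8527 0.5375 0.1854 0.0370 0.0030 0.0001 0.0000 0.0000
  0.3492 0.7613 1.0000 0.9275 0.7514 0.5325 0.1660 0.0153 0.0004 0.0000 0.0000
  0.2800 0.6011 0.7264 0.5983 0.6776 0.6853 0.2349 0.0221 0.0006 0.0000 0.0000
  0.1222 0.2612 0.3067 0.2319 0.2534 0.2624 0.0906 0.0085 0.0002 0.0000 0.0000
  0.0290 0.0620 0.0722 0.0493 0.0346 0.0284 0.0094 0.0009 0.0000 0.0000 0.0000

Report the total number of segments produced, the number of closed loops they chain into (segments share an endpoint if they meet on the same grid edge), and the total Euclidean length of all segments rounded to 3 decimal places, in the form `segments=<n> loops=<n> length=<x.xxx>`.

cell (0,0): code 0100 → (0.667,1.000)–(1.000,0.622)
cell (0,1): code 1100 → (0.236,2.000)–(0.667,1.000)
cell (0,2): code 1100 → (0.130,3.000)–(0.236,2.000)
cell (0,3): code 1100 → (0.636,4.000)–(0.130,3.000)
cell (0,4): code 1000 → (1.000,4.337)–(0.636,4.000)
cell (1,0): code 0110 → (1.000,0.622)–(2.000,0.169)
cell (1,4): code 1101 → (1.673,5.000)–(1.000,4.337)
cell (1,5): code 1000 → (2.000,5.310)–(1.673,5.000)
cell (2,0): code 0110 → (2.000,0.169)–(3.000,0.433)
cell (2,5): code 1001 → (3.000,5.591)–(2.000,5.310)
cell (3,0): code 0010 → (3.000,0.433)–(3.536,1.000)
cell (3,1): code 0011 → (3.536,1.000)–(3.732,2.000)
cell (3,2): code 0011 → (3.732,2.000)–(3.489,3.000)
cell (3,3): code 0011 → (3.489,3.000)–(3.610,4.000)
cell (3,4): code 0011 → (3.610,4.000)–(3.630,5.000)
cell (3,5): code 0001 → (3.630,5.000)–(3.000,5.591)
total: 16 segments, chained into 1 closed loop(s), length Σ = 14.480866

segments=16 loops=1 length=14.481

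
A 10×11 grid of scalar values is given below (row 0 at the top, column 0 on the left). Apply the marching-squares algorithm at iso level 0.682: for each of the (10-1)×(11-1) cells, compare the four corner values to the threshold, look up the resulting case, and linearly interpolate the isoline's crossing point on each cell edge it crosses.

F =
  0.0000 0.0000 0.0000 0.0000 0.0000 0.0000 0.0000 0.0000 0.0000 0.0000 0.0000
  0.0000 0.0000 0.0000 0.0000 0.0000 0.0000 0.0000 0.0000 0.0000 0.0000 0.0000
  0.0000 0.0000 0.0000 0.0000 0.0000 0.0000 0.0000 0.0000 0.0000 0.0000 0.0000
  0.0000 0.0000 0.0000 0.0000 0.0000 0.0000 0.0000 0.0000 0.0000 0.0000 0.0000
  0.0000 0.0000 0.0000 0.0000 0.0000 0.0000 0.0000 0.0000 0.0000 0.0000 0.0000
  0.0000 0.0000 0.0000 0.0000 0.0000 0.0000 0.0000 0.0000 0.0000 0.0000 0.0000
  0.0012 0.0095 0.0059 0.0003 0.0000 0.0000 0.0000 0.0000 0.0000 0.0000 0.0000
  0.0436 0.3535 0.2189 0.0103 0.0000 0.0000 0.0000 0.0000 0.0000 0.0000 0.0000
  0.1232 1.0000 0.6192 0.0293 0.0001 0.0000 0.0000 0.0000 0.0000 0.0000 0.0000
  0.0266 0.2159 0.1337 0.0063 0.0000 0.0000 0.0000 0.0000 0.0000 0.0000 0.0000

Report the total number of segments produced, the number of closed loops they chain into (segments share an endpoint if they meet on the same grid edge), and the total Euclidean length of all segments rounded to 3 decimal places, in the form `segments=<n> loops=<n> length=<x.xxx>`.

segments=4 loops=1 length=3.053

cell (7,0): code 0100 → (7.508,1.000)–(8.000,0.637)
cell (7,1): code 1000 → (8.000,1.835)–(7.508,1.000)
cell (8,0): code 0010 → (8.000,0.637)–(8.406,1.000)
cell (8,1): code 0001 → (8.406,1.000)–(8.000,1.835)
total: 4 segments, chained into 1 closed loop(s), length Σ = 3.052745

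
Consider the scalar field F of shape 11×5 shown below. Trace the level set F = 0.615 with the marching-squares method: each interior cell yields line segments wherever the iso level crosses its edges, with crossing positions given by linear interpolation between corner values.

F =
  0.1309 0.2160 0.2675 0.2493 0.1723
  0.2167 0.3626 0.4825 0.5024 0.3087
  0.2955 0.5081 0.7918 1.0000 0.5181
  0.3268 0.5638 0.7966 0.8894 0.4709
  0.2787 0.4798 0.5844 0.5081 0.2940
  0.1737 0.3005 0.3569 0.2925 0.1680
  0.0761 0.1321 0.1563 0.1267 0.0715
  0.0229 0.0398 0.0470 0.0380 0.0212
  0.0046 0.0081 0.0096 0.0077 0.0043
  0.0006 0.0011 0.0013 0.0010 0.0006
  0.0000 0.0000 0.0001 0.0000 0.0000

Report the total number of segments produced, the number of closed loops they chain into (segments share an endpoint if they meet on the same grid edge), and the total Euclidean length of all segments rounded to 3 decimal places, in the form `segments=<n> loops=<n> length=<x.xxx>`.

cell (1,1): code 0100 → (1.428,2.000)–(2.000,1.377)
cell (1,2): code 1100 → (1.226,3.000)–(1.428,2.000)
cell (1,3): code 1000 → (2.000,3.799)–(1.226,3.000)
cell (2,1): code 0110 → (2.000,1.377)–(3.000,1.220)
cell (2,3): code 1001 → (3.000,3.656)–(2.000,3.799)
cell (3,1): code 0010 → (3.000,1.220)–(3.856,2.000)
cell (3,2): code 0011 → (3.856,2.000)–(3.720,3.000)
cell (3,3): code 0001 → (3.720,3.000)–(3.000,3.656)
total: 8 segments, chained into 1 closed loop(s), length Σ = 8.141207

segments=8 loops=1 length=8.141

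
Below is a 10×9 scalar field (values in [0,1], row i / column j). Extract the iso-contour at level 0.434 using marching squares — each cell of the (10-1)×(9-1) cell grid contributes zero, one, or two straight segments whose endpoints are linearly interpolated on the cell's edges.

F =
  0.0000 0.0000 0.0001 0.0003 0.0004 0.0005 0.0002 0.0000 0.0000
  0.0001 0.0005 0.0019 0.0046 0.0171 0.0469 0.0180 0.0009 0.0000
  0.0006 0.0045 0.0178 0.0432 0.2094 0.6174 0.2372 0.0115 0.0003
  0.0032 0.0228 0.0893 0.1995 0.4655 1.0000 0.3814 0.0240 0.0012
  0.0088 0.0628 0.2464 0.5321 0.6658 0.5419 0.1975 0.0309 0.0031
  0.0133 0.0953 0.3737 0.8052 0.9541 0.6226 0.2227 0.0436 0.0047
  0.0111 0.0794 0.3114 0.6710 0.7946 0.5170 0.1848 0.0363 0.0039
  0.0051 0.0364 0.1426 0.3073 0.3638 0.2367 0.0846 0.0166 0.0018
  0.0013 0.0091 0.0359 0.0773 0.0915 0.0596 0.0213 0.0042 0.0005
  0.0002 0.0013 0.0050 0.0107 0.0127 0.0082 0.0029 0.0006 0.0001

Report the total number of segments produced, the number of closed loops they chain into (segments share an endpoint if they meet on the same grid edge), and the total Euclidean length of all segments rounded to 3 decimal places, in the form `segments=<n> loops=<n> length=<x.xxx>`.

cell (1,4): code 0100 → (1.679,5.000)–(2.000,4.550)
cell (1,5): code 1000 → (2.000,5.482)–(1.679,5.000)
cell (2,3): code 0100 → (2.877,4.000)–(3.000,3.882)
cell (2,4): code 1110 → (2.000,4.550)–(2.877,4.000)
cell (2,5): code 1001 → (3.000,5.915)–(2.000,5.482)
cell (3,2): code 0100 → (3.705,3.000)–(4.000,2.657)
cell (3,3): code 1110 → (3.000,3.882)–(3.705,3.000)
cell (3,5): code 1001 → (4.000,5.313)–(3.000,5.915)
cell (4,2): code 0110 → (4.000,2.657)–(5.000,2.140)
cell (4,5): code 1001 → (5.000,5.472)–(4.000,5.313)
cell (5,2): code 0110 → (5.000,2.140)–(6.000,2.341)
cell (5,5): code 1001 → (6.000,5.250)–(5.000,5.472)
cell (6,2): code 0010 → (6.000,2.341)–(6.652,3.000)
cell (6,3): code 0011 → (6.652,3.000)–(6.837,4.000)
cell (6,4): code 0011 → (6.837,4.000)–(6.296,5.000)
cell (6,5): code 0001 → (6.296,5.000)–(6.000,5.250)
total: 16 segments, chained into 1 closed loop(s), length Σ = 13.827323

segments=16 loops=1 length=13.827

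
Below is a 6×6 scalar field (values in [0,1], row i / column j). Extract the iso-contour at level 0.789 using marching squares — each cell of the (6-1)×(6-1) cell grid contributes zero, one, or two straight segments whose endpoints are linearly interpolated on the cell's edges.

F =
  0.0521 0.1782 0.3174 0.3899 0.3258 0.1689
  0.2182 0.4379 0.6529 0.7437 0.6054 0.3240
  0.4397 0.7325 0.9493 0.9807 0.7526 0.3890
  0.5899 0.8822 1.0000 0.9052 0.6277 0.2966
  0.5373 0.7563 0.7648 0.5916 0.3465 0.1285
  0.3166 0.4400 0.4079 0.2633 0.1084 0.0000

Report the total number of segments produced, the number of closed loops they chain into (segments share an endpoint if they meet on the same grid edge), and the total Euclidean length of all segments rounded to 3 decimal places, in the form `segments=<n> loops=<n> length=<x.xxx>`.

cell (1,1): code 0100 → (1.459,2.000)–(2.000,1.261)
cell (1,2): code 1100 → (1.191,3.000)–(1.459,2.000)
cell (1,3): code 1000 → (2.000,3.840)–(1.191,3.000)
cell (2,0): code 0100 → (2.377,1.000)–(3.000,0.681)
cell (2,1): code 1110 → (2.000,1.261)–(2.377,1.000)
cell (2,3): code 1001 → (3.000,3.419)–(2.000,3.840)
cell (3,0): code 0010 → (3.000,0.681)–(3.740,1.000)
cell (3,1): code 0011 → (3.740,1.000)–(3.897,2.000)
cell (3,2): code 0011 → (3.897,2.000)–(3.371,3.000)
cell (3,3): code 0001 → (3.371,3.000)–(3.000,3.419)
total: 10 segments, chained into 1 closed loop(s), length Σ = 8.868760

segments=10 loops=1 length=8.869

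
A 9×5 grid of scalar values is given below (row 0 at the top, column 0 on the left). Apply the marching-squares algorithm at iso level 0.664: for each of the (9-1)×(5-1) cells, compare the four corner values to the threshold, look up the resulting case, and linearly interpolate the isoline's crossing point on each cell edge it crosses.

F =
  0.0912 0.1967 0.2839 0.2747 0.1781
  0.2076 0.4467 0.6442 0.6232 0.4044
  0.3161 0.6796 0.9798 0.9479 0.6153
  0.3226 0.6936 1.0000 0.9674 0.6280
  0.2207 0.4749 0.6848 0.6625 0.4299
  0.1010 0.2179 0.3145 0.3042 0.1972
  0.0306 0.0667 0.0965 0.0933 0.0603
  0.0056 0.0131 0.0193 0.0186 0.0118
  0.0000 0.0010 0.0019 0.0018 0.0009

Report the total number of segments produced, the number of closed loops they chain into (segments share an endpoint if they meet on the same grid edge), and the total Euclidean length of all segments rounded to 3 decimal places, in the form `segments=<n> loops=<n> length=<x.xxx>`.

cell (1,0): code 0100 → (1.933,1.000)–(2.000,0.957)
cell (1,1): code 1100 → (1.059,2.000)–(1.933,1.000)
cell (1,2): code 1100 → (1.126,3.000)–(1.059,2.000)
cell (1,3): code 1000 → (2.000,3.854)–(1.126,3.000)
cell (2,0): code 0110 → (2.000,0.957)–(3.000,0.920)
cell (2,3): code 1001 → (3.000,3.894)–(2.000,3.854)
cell (3,0): code 0010 → (3.000,0.920)–(3.135,1.000)
cell (3,1): code 0111 → (3.135,1.000)–(4.000,1.901)
cell (3,2): code 1011 → (4.000,2.933)–(3.995,3.000)
cell (3,3): code 0001 → (3.995,3.000)–(3.000,3.894)
cell (4,1): code 0010 → (4.000,1.901)–(4.056,2.000)
cell (4,2): code 0001 → (4.056,2.000)–(4.000,2.933)
total: 12 segments, chained into 1 closed loop(s), length Σ = 9.492537

segments=12 loops=1 length=9.493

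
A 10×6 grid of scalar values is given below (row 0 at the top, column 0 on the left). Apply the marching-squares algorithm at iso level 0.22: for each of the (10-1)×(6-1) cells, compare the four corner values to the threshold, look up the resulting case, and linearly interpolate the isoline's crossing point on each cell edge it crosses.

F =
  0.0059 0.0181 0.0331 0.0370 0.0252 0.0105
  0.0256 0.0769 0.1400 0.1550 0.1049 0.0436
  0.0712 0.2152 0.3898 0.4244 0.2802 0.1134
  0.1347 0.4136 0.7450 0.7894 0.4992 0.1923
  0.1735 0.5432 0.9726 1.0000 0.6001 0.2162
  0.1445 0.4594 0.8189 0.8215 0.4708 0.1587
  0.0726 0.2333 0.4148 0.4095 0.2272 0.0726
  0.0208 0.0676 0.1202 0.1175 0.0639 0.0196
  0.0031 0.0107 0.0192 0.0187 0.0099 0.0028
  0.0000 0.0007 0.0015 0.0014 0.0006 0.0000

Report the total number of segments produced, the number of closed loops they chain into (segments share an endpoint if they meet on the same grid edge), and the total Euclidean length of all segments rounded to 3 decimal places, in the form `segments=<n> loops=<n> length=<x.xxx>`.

segments=18 loops=1 length=16.155

cell (1,1): code 0100 → (1.320,2.000)–(2.000,1.027)
cell (1,2): code 1100 → (1.241,3.000)–(1.320,2.000)
cell (1,3): code 1100 → (1.657,4.000)–(1.241,3.000)
cell (1,4): code 1000 → (2.000,4.361)–(1.657,4.000)
cell (2,0): code 0100 → (2.024,1.000)–(3.000,0.306)
cell (2,1): code 1110 → (2.000,1.027)–(2.024,1.000)
cell (2,4): code 1001 → (3.000,4.910)–(2.000,4.361)
cell (3,0): code 0110 → (3.000,0.306)–(4.000,0.126)
cell (3,4): code 1001 → (4.000,4.990)–(3.000,4.910)
cell (4,0): code 0110 → (4.000,0.126)–(5.000,0.240)
cell (4,4): code 1001 → (5.000,4.804)–(4.000,4.990)
cell (5,0): code 0110 → (5.000,0.240)–(6.000,0.917)
cell (5,4): code 1001 → (6.000,4.047)–(5.000,4.804)
cell (6,0): code 0010 → (6.000,0.917)–(6.080,1.000)
cell (6,1): code 0011 → (6.080,1.000)–(6.661,2.000)
cell (6,2): code 0011 → (6.661,2.000)–(6.649,3.000)
cell (6,3): code 0011 → (6.649,3.000)–(6.044,4.000)
cell (6,4): code 0001 → (6.044,4.000)–(6.000,4.047)
total: 18 segments, chained into 1 closed loop(s), length Σ = 16.155331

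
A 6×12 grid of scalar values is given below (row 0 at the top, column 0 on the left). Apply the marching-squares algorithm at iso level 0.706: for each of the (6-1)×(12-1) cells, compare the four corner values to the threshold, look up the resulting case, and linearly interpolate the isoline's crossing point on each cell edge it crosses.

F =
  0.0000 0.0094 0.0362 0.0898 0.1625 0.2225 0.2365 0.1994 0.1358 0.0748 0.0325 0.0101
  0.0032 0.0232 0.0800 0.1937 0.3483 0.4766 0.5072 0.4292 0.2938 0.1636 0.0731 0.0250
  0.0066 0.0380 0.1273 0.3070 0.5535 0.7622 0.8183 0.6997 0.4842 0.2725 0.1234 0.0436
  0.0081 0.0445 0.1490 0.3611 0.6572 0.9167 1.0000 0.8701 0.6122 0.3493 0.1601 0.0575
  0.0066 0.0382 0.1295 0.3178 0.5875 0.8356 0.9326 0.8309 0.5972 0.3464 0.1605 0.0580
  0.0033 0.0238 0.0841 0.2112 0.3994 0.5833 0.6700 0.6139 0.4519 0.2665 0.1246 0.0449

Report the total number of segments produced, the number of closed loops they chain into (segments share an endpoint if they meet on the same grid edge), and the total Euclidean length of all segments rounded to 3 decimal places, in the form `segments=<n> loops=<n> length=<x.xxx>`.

segments=12 loops=1 length=10.381

cell (1,4): code 0100 → (1.803,5.000)–(2.000,4.731)
cell (1,5): code 1100 → (1.639,6.000)–(1.803,5.000)
cell (1,6): code 1000 → (2.000,6.947)–(1.639,6.000)
cell (2,4): code 0110 → (2.000,4.731)–(3.000,4.188)
cell (2,6): code 1101 → (2.037,7.000)–(2.000,6.947)
cell (2,7): code 1000 → (3.000,7.636)–(2.037,7.000)
cell (3,4): code 0110 → (3.000,4.188)–(4.000,4.478)
cell (3,7): code 1001 → (4.000,7.534)–(3.000,7.636)
cell (4,4): code 0010 → (4.000,4.478)–(4.514,5.000)
cell (4,5): code 0011 → (4.514,5.000)–(4.863,6.000)
cell (4,6): code 0011 → (4.863,6.000)–(4.576,7.000)
cell (4,7): code 0001 → (4.576,7.000)–(4.000,7.534)
total: 12 segments, chained into 1 closed loop(s), length Σ = 10.380997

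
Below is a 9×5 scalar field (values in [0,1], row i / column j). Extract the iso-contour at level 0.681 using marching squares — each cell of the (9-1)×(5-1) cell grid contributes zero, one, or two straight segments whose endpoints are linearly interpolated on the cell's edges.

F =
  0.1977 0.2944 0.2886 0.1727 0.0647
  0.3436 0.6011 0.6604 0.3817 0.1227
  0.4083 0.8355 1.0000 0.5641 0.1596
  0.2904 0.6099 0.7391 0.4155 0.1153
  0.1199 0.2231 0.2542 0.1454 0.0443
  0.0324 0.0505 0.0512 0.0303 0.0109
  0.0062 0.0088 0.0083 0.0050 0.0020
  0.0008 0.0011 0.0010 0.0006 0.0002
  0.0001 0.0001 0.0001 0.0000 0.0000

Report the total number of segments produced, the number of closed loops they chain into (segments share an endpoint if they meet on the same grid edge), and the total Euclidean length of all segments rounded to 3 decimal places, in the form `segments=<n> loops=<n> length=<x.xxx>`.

cell (1,0): code 0100 → (1.341,1.000)–(2.000,0.638)
cell (1,1): code 1100 → (1.061,2.000)–(1.341,1.000)
cell (1,2): code 1000 → (2.000,2.732)–(1.061,2.000)
cell (2,0): code 0010 → (2.000,0.638)–(2.685,1.000)
cell (2,1): code 0111 → (2.685,1.000)–(3.000,1.550)
cell (2,2): code 1001 → (3.000,2.180)–(2.000,2.732)
cell (3,1): code 0010 → (3.000,1.550)–(3.120,2.000)
cell (3,2): code 0001 → (3.120,2.000)–(3.000,2.180)
total: 8 segments, chained into 1 closed loop(s), length Σ = 6.213348

segments=8 loops=1 length=6.213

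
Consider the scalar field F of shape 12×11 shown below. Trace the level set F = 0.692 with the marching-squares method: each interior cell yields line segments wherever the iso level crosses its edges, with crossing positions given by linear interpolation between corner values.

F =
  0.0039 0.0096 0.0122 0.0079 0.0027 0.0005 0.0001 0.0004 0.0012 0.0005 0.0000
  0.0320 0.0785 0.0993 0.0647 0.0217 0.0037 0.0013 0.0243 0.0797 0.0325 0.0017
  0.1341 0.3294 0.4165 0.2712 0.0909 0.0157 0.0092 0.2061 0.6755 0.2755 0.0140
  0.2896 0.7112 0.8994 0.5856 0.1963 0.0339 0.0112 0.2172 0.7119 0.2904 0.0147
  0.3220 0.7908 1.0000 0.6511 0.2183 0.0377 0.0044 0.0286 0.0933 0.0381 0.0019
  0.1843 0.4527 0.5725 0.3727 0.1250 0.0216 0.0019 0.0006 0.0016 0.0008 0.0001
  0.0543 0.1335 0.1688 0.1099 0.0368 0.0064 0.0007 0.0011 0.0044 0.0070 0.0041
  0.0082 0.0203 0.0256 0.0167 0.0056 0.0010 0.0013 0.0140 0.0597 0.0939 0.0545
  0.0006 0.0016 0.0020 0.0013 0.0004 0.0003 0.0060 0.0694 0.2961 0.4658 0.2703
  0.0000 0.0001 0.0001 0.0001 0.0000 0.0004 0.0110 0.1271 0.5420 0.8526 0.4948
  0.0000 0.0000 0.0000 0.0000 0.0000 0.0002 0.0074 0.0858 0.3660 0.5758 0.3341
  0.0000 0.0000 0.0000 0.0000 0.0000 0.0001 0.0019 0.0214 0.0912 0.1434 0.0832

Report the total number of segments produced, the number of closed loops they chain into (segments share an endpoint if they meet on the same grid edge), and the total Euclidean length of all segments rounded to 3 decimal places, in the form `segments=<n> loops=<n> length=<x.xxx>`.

segments=16 loops=3 length=10.542

cell (2,0): code 0100 → (2.950,1.000)–(3.000,0.954)
cell (2,1): code 1100 → (2.571,2.000)–(2.950,1.000)
cell (2,2): code 1000 → (3.000,2.661)–(2.571,2.000)
cell (2,7): code 0100 → (2.453,8.000)–(3.000,7.960)
cell (2,8): code 1000 → (3.000,8.047)–(2.453,8.000)
cell (3,0): code 0110 → (3.000,0.954)–(4.000,0.789)
cell (3,2): code 1001 → (4.000,2.883)–(3.000,2.661)
cell (3,7): code 0010 → (3.000,7.960)–(3.032,8.000)
cell (3,8): code 0001 → (3.032,8.000)–(3.000,8.047)
cell (4,0): code 0010 → (4.000,0.789)–(4.292,1.000)
cell (4,1): code 0011 → (4.292,1.000)–(4.720,2.000)
cell (4,2): code 0001 → (4.720,2.000)–(4.000,2.883)
cell (8,8): code 0100 → (8.585,9.000)–(9.000,8.483)
cell (8,9): code 1000 → (9.000,9.449)–(8.585,9.000)
cell (9,8): code 0010 → (9.000,8.483)–(9.580,9.000)
cell (9,9): code 0001 → (9.580,9.000)–(9.000,9.449)
total: 16 segments, chained into 3 closed loop(s), length Σ = 10.541860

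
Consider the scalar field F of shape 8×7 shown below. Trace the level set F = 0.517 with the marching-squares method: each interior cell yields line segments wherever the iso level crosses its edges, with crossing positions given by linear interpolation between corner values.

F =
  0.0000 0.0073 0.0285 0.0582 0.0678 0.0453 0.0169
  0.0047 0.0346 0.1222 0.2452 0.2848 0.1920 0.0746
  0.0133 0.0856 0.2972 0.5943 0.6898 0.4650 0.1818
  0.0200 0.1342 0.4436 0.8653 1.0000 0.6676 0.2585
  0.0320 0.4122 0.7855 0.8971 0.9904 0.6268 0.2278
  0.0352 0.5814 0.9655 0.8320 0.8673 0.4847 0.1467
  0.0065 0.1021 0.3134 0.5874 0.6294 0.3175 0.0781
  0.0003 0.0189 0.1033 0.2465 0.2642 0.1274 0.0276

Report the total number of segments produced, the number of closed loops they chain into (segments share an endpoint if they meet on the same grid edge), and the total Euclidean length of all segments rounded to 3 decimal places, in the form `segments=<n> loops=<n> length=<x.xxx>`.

segments=20 loops=1 length=14.133

cell (1,2): code 0100 → (1.779,3.000)–(2.000,2.740)
cell (1,3): code 1100 → (1.573,4.000)–(1.779,3.000)
cell (1,4): code 1000 → (2.000,4.769)–(1.573,4.000)
cell (2,2): code 0110 → (2.000,2.740)–(3.000,2.174)
cell (2,4): code 1101 → (2.257,5.000)–(2.000,4.769)
cell (2,5): code 1000 → (3.000,5.368)–(2.257,5.000)
cell (3,1): code 0100 → (3.215,2.000)–(4.000,1.281)
cell (3,2): code 1110 → (3.000,2.174)–(3.215,2.000)
cell (3,5): code 1001 → (4.000,5.275)–(3.000,5.368)
cell (4,0): code 0100 → (4.619,1.000)–(5.000,0.882)
cell (4,1): code 1110 → (4.000,1.281)–(4.619,1.000)
cell (4,4): code 1011 → (5.000,4.916)–(4.773,5.000)
cell (4,5): code 0001 → (4.773,5.000)–(4.000,5.275)
cell (5,0): code 0010 → (5.000,0.882)–(5.134,1.000)
cell (5,1): code 0011 → (5.134,1.000)–(5.688,2.000)
cell (5,2): code 0111 → (5.688,2.000)–(6.000,2.743)
cell (5,4): code 1001 → (6.000,4.360)–(5.000,4.916)
cell (6,2): code 0010 → (6.000,2.743)–(6.207,3.000)
cell (6,3): code 0011 → (6.207,3.000)–(6.308,4.000)
cell (6,4): code 0001 → (6.308,4.000)–(6.000,4.360)
total: 20 segments, chained into 1 closed loop(s), length Σ = 14.132569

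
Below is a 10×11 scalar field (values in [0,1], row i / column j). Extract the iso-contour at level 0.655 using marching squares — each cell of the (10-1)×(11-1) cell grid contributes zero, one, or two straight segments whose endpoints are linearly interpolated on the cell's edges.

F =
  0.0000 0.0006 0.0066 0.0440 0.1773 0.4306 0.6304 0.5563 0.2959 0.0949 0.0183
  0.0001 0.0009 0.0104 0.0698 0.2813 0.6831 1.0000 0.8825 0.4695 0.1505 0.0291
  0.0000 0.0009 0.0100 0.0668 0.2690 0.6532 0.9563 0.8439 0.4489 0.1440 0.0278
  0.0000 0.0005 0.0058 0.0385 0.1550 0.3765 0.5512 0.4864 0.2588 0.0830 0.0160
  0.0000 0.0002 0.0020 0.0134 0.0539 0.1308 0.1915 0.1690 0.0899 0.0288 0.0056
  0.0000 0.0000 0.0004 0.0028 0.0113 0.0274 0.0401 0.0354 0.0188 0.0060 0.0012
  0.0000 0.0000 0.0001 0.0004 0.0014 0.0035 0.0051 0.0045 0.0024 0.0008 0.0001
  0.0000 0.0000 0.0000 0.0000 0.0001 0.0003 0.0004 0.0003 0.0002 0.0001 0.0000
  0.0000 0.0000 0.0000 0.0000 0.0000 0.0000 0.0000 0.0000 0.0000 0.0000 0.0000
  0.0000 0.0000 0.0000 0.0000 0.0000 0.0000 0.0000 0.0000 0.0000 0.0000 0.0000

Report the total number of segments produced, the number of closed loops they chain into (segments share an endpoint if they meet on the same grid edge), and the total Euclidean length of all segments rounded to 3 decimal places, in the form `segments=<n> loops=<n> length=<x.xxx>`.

cell (0,4): code 0100 → (0.889,5.000)–(1.000,4.930)
cell (0,5): code 1100 → (0.067,6.000)–(0.889,5.000)
cell (0,6): code 1100 → (0.303,7.000)–(0.067,6.000)
cell (0,7): code 1000 → (1.000,7.551)–(0.303,7.000)
cell (1,4): code 0010 → (1.000,4.930)–(1.940,5.000)
cell (1,5): code 0111 → (1.940,5.000)–(2.000,5.006)
cell (1,7): code 1001 → (2.000,7.478)–(1.000,7.551)
cell (2,5): code 0010 → (2.000,5.006)–(2.744,6.000)
cell (2,6): code 0011 → (2.744,6.000)–(2.528,7.000)
cell (2,7): code 0001 → (2.528,7.000)–(2.000,7.478)
total: 10 segments, chained into 1 closed loop(s), length Σ = 8.324854

segments=10 loops=1 length=8.325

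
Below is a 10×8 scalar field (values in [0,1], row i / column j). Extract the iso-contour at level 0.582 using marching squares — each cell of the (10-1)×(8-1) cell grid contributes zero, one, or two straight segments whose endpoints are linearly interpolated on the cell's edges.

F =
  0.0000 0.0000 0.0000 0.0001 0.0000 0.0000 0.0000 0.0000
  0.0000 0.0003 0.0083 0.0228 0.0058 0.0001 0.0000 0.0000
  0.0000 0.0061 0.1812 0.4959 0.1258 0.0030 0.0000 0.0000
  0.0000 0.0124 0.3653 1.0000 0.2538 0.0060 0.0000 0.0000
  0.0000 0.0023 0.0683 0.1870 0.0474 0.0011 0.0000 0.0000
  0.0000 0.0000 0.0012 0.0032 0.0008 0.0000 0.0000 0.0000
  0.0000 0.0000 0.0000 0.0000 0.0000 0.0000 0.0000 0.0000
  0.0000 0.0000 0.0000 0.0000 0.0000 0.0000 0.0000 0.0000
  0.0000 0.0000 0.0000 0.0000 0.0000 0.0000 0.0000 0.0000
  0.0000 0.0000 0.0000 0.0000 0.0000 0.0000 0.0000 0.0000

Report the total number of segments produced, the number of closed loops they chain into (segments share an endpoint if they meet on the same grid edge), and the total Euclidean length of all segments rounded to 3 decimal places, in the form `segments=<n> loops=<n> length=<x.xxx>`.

cell (2,2): code 0100 → (2.171,3.000)–(3.000,2.341)
cell (2,3): code 1000 → (3.000,3.560)–(2.171,3.000)
cell (3,2): code 0010 → (3.000,2.341)–(3.514,3.000)
cell (3,3): code 0001 → (3.514,3.000)–(3.000,3.560)
total: 4 segments, chained into 1 closed loop(s), length Σ = 3.655457

segments=4 loops=1 length=3.655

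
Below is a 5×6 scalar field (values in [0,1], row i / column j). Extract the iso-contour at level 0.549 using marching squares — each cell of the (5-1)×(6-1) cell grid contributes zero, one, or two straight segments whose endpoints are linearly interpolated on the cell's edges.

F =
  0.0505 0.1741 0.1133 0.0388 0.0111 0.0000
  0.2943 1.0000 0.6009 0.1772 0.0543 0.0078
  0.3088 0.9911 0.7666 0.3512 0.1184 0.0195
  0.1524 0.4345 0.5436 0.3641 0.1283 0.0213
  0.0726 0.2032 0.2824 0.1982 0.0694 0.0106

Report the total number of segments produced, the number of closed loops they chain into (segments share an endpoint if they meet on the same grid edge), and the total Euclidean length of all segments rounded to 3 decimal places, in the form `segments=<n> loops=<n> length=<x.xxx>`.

cell (0,0): code 0100 → (0.454,1.000)–(1.000,0.361)
cell (0,1): code 1100 → (0.894,2.000)–(0.454,1.000)
cell (0,2): code 1000 → (1.000,2.122)–(0.894,2.000)
cell (1,0): code 0110 → (1.000,0.361)–(2.000,0.352)
cell (1,2): code 1001 → (2.000,2.524)–(1.000,2.122)
cell (2,0): code 0010 → (2.000,0.352)–(2.794,1.000)
cell (2,1): code 0011 → (2.794,1.000)–(2.976,2.000)
cell (2,2): code 0001 → (2.976,2.000)–(2.000,2.524)
total: 8 segments, chained into 1 closed loop(s), length Σ = 7.321718

segments=8 loops=1 length=7.322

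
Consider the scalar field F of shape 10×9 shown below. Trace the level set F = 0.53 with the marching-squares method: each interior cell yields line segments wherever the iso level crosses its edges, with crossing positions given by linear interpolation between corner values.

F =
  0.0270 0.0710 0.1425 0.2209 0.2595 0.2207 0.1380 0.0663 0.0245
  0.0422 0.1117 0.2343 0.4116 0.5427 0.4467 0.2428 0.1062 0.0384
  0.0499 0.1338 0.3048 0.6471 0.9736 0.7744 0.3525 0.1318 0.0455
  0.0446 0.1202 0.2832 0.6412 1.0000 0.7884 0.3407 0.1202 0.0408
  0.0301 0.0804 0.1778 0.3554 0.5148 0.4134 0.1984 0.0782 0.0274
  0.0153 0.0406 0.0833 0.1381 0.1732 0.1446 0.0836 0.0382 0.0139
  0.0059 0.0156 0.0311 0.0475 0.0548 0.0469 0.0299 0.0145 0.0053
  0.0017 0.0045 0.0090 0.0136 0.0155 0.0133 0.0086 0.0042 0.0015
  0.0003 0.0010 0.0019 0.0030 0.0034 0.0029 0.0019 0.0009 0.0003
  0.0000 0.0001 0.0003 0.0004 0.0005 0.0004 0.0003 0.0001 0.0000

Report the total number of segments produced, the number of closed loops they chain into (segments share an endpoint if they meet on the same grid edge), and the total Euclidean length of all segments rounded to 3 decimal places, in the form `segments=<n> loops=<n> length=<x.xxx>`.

segments=12 loops=1 length=9.324

cell (0,3): code 0100 → (0.955,4.000)–(1.000,3.903)
cell (0,4): code 1000 → (1.000,4.132)–(0.955,4.000)
cell (1,2): code 0100 → (1.503,3.000)–(2.000,2.658)
cell (1,3): code 1110 → (1.000,3.903)–(1.503,3.000)
cell (1,4): code 1101 → (1.254,5.000)–(1.000,4.132)
cell (1,5): code 1000 → (2.000,5.579)–(1.254,5.000)
cell (2,2): code 0110 → (2.000,2.658)–(3.000,2.689)
cell (2,5): code 1001 → (3.000,5.577)–(2.000,5.579)
cell (3,2): code 0010 → (3.000,2.689)–(3.389,3.000)
cell (3,3): code 0011 → (3.389,3.000)–(3.969,4.000)
cell (3,4): code 0011 → (3.969,4.000)–(3.689,5.000)
cell (3,5): code 0001 → (3.689,5.000)–(3.000,5.577)
total: 12 segments, chained into 1 closed loop(s), length Σ = 9.323543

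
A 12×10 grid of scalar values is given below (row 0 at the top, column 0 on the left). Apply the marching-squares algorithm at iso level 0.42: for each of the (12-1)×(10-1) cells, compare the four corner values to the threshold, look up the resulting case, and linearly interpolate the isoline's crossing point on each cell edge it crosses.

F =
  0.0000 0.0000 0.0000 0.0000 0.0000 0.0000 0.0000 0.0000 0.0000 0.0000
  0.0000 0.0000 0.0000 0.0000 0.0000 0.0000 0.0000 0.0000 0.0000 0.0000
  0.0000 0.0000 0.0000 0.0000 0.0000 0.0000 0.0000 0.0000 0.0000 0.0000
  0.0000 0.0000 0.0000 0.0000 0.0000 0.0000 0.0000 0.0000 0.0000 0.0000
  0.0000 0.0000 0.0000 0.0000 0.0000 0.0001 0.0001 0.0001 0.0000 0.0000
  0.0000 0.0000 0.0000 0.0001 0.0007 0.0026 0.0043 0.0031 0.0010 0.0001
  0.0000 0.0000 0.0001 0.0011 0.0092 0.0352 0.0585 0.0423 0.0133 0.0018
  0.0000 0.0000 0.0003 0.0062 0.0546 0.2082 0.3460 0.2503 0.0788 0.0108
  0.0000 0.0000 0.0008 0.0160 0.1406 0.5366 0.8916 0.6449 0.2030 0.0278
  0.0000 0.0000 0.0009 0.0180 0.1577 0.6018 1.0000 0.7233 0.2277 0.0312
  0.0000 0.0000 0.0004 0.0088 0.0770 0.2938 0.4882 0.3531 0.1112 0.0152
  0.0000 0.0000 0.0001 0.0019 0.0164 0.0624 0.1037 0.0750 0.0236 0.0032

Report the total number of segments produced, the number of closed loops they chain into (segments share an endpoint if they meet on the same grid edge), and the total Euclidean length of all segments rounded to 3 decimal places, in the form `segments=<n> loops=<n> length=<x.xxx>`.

cell (7,4): code 0100 → (7.645,5.000)–(8.000,4.706)
cell (7,5): code 1100 → (7.136,6.000)–(7.645,5.000)
cell (7,6): code 1100 → (7.430,7.000)–(7.136,6.000)
cell (7,7): code 1000 → (8.000,7.509)–(7.430,7.000)
cell (8,4): code 0110 → (8.000,4.706)–(9.000,4.591)
cell (8,7): code 1001 → (9.000,7.612)–(8.000,7.509)
cell (9,4): code 0010 → (9.000,4.591)–(9.590,5.000)
cell (9,5): code 0111 → (9.590,5.000)–(10.000,5.649)
cell (9,6): code 1011 → (10.000,6.505)–(9.819,7.000)
cell (9,7): code 0001 → (9.819,7.000)–(9.000,7.612)
cell (10,5): code 0010 → (10.000,5.649)–(10.177,6.000)
cell (10,6): code 0001 → (10.177,6.000)–(10.000,6.505)
total: 12 segments, chained into 1 closed loop(s), length Σ = 9.365844

segments=12 loops=1 length=9.366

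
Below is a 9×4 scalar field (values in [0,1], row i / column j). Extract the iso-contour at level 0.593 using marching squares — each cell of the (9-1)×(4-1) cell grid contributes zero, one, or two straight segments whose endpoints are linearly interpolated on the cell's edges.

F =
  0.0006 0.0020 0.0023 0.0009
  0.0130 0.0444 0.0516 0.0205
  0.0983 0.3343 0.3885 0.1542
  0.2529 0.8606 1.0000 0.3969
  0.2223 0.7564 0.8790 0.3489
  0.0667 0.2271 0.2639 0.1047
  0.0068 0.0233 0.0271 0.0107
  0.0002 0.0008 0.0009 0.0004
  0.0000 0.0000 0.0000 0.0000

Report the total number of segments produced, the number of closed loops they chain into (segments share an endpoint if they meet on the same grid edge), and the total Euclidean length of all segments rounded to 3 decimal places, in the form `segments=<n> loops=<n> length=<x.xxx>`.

segments=8 loops=1 length=6.810

cell (2,0): code 0100 → (2.492,1.000)–(3.000,0.560)
cell (2,1): code 1100 → (2.334,2.000)–(2.492,1.000)
cell (2,2): code 1000 → (3.000,2.675)–(2.334,2.000)
cell (3,0): code 0110 → (3.000,0.560)–(4.000,0.694)
cell (3,2): code 1001 → (4.000,2.540)–(3.000,2.675)
cell (4,0): code 0010 → (4.000,0.694)–(4.309,1.000)
cell (4,1): code 0011 → (4.309,1.000)–(4.465,2.000)
cell (4,2): code 0001 → (4.465,2.000)–(4.000,2.540)
total: 8 segments, chained into 1 closed loop(s), length Σ = 6.809844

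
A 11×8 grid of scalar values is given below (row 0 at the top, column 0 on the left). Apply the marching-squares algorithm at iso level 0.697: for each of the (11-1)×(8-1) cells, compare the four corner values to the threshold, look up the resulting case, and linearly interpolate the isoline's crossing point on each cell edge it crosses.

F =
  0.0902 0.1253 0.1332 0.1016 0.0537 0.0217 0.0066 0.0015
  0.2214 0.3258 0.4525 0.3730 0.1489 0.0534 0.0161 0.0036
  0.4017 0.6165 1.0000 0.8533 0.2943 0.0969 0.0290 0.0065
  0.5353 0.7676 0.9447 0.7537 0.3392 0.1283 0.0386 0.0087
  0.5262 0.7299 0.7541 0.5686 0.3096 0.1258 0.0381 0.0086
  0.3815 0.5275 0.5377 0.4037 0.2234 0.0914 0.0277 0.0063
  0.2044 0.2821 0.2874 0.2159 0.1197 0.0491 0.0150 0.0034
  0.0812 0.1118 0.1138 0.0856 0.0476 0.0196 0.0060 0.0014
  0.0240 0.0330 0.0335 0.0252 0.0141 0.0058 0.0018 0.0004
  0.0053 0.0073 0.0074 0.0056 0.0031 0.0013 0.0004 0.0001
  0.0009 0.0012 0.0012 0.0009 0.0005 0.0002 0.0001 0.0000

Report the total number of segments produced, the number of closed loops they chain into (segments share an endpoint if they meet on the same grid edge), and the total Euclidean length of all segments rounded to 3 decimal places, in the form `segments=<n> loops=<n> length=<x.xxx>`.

cell (1,1): code 0100 → (1.447,2.000)–(2.000,1.210)
cell (1,2): code 1100 → (1.675,3.000)–(1.447,2.000)
cell (1,3): code 1000 → (2.000,3.280)–(1.675,3.000)
cell (2,0): code 0100 → (2.533,1.000)–(3.000,0.696)
cell (2,1): code 1110 → (2.000,1.210)–(2.533,1.000)
cell (2,3): code 1001 → (3.000,3.137)–(2.000,3.280)
cell (3,0): code 0110 → (3.000,0.696)–(4.000,0.838)
cell (3,2): code 1011 → (4.000,2.308)–(3.306,3.000)
cell (3,3): code 0001 → (3.306,3.000)–(3.000,3.137)
cell (4,0): code 0010 → (4.000,0.838)–(4.163,1.000)
cell (4,1): code 0011 → (4.163,1.000)–(4.264,2.000)
cell (4,2): code 0001 → (4.264,2.000)–(4.000,2.308)
total: 12 segments, chained into 1 closed loop(s), length Σ = 8.524714

segments=12 loops=1 length=8.525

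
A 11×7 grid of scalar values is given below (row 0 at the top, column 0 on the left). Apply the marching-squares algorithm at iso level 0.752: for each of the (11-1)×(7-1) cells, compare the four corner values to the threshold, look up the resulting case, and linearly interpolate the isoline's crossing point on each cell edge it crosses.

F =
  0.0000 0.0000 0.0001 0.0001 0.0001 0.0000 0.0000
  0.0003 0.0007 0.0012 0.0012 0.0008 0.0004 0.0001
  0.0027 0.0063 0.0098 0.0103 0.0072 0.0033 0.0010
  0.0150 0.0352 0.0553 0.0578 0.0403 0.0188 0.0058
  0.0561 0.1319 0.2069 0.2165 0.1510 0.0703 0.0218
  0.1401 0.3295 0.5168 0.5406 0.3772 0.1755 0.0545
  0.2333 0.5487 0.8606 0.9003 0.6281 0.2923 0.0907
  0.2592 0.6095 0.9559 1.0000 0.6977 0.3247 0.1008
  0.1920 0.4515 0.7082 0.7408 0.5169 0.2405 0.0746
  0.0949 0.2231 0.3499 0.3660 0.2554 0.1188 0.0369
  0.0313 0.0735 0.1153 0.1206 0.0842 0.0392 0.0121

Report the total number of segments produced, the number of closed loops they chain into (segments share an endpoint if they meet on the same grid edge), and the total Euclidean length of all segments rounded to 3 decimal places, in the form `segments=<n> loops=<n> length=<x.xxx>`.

cell (5,1): code 0100 → (5.684,2.000)–(6.000,1.652)
cell (5,2): code 1100 → (5.588,3.000)–(5.684,2.000)
cell (5,3): code 1000 → (6.000,3.545)–(5.588,3.000)
cell (6,1): code 0110 → (6.000,1.652)–(7.000,1.411)
cell (6,3): code 1001 → (7.000,3.820)–(6.000,3.545)
cell (7,1): code 0010 → (7.000,1.411)–(7.823,2.000)
cell (7,2): code 0011 → (7.823,2.000)–(7.957,3.000)
cell (7,3): code 0001 → (7.957,3.000)–(7.000,3.820)
total: 8 segments, chained into 1 closed loop(s), length Σ = 7.504972

segments=8 loops=1 length=7.505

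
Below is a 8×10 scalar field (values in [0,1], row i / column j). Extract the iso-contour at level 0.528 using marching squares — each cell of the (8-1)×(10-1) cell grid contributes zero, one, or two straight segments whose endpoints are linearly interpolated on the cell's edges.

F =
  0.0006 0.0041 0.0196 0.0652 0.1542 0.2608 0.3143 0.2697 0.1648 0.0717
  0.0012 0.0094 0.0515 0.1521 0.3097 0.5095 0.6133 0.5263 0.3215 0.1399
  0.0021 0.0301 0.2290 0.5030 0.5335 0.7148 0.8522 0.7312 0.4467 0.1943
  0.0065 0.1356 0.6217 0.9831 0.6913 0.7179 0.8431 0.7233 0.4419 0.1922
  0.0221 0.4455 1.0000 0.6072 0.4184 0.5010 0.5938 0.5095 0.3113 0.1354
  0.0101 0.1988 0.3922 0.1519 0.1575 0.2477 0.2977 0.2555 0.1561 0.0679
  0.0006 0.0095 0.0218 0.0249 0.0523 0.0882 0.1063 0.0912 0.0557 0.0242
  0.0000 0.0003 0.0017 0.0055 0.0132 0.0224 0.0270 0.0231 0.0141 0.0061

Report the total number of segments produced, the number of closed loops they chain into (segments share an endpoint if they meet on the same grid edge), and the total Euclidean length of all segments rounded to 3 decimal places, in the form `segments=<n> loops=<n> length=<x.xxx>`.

cell (0,5): code 0100 → (0.715,6.000)–(1.000,5.178)
cell (0,6): code 1000 → (1.000,6.980)–(0.715,6.000)
cell (1,3): code 0100 → (1.975,4.000)–(2.000,3.820)
cell (1,4): code 1100 → (1.090,5.000)–(1.975,4.000)
cell (1,5): code 1110 → (1.000,5.178)–(1.090,5.000)
cell (1,6): code 1101 → (1.008,7.000)–(1.000,6.980)
cell (1,7): code 1000 → (2.000,7.714)–(1.008,7.000)
cell (2,1): code 0100 → (2.761,2.000)–(3.000,1.807)
cell (2,2): code 1100 → (2.052,3.000)–(2.761,2.000)
cell (2,3): code 1110 → (2.000,3.820)–(2.052,3.000)
cell (2,7): code 1001 → (3.000,7.694)–(2.000,7.714)
cell (3,1): code 0110 → (3.000,1.807)–(4.000,1.149)
cell (3,3): code 1011 → (4.000,3.419)–(3.598,4.000)
cell (3,4): code 0011 → (3.598,4.000)–(3.876,5.000)
cell (3,5): code 0111 → (3.876,5.000)–(4.000,5.291)
cell (3,6): code 1011 → (4.000,6.781)–(3.913,7.000)
cell (3,7): code 0001 → (3.913,7.000)–(3.000,7.694)
cell (4,1): code 0010 → (4.000,1.149)–(4.777,2.000)
cell (4,2): code 0011 → (4.777,2.000)–(4.174,3.000)
cell (4,3): code 0001 → (4.174,3.000)–(4.000,3.419)
cell (4,5): code 0010 → (4.000,5.291)–(4.222,6.000)
cell (4,6): code 0001 → (4.222,6.000)–(4.000,6.781)
total: 22 segments, chained into 1 closed loop(s), length Σ = 17.174939

segments=22 loops=1 length=17.175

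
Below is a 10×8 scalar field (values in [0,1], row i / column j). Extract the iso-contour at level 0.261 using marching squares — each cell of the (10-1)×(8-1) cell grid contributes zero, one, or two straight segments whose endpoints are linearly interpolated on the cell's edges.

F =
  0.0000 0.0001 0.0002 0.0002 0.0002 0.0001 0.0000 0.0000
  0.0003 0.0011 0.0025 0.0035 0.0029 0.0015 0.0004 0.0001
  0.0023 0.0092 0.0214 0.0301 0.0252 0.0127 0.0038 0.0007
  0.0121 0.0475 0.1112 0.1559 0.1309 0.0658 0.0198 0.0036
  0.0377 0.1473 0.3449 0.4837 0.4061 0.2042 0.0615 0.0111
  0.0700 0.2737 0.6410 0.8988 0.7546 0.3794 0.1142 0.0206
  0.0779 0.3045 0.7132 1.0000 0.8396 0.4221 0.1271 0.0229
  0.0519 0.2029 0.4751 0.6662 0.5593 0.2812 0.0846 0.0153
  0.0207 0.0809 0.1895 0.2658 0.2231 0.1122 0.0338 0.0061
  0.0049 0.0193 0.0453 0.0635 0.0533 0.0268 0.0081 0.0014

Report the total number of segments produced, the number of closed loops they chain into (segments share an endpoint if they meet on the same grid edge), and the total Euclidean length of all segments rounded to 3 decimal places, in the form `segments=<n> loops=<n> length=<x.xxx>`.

segments=20 loops=1 length=14.673

cell (3,1): code 0100 → (3.641,2.000)–(4.000,1.575)
cell (3,2): code 1100 → (3.321,3.000)–(3.641,2.000)
cell (3,3): code 1100 → (3.473,4.000)–(3.321,3.000)
cell (3,4): code 1000 → (4.000,4.719)–(3.473,4.000)
cell (4,0): code 0100 → (4.900,1.000)–(5.000,0.938)
cell (4,1): code 1110 → (4.000,1.575)–(4.900,1.000)
cell (4,4): code 1101 → (4.324,5.000)–(4.000,4.719)
cell (4,5): code 1000 → (5.000,5.446)–(4.324,5.000)
cell (5,0): code 0110 → (5.000,0.938)–(6.000,0.808)
cell (5,5): code 1001 → (6.000,5.546)–(5.000,5.446)
cell (6,0): code 0010 → (6.000,0.808)–(6.428,1.000)
cell (6,1): code 0111 → (6.428,1.000)–(7.000,1.213)
cell (6,5): code 1001 → (7.000,5.103)–(6.000,5.546)
cell (7,1): code 0010 → (7.000,1.213)–(7.750,2.000)
cell (7,2): code 0111 → (7.750,2.000)–(8.000,2.937)
cell (7,3): code 1011 → (8.000,3.112)–(7.887,4.000)
cell (7,4): code 0011 → (7.887,4.000)–(7.120,5.000)
cell (7,5): code 0001 → (7.120,5.000)–(7.000,5.103)
cell (8,2): code 0010 → (8.000,2.937)–(8.024,3.000)
cell (8,3): code 0001 → (8.024,3.000)–(8.000,3.112)
total: 20 segments, chained into 1 closed loop(s), length Σ = 14.672715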